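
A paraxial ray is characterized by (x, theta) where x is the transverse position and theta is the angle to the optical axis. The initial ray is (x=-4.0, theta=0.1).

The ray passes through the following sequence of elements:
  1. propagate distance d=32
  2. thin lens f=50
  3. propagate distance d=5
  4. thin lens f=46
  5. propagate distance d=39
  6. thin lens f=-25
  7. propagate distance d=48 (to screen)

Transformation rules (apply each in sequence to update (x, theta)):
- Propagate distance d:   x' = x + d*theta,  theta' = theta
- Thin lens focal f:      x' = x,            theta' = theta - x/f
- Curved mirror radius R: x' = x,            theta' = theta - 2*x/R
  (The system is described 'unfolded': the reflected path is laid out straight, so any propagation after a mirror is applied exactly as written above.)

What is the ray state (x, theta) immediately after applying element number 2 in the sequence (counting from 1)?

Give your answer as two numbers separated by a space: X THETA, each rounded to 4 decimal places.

Answer: -0.8000 0.1160

Derivation:
Initial: x=-4.0000 theta=0.1000
After 1 (propagate distance d=32): x=-0.8000 theta=0.1000
After 2 (thin lens f=50): x=-0.8000 theta=0.1160
Rounded to 4 decimal places: x = -0.8000, theta = 0.1160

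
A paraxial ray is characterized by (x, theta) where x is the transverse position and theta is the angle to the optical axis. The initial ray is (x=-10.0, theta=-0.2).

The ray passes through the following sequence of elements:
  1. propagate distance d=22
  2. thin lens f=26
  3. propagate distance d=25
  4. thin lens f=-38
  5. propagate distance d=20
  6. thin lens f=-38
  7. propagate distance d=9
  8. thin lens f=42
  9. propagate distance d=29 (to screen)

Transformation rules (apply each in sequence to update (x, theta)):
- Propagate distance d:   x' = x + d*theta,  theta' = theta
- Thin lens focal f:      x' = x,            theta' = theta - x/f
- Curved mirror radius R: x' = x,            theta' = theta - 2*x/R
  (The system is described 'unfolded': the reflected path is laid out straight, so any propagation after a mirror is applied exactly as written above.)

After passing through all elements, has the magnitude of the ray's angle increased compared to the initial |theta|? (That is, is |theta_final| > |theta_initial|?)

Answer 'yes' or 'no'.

Initial: x=-10.0000 theta=-0.2000
After 1 (propagate distance d=22): x=-14.4000 theta=-0.2000
After 2 (thin lens f=26): x=-14.4000 theta=23/65 (≈0.3538)
After 3 (propagate distance d=25): x=-361/65 (≈-5.5538) theta=23/65 (≈0.3538)
After 4 (thin lens f=-38): x=-361/65 (≈-5.5538) theta=27/130 (≈0.2077)
After 5 (propagate distance d=20): x=-1.4000 theta=27/130 (≈0.2077)
After 6 (thin lens f=-38): x=-1.4000 theta=211/1235 (≈0.1709)
After 7 (propagate distance d=9): x=34/247 (≈0.1377) theta=211/1235 (≈0.1709)
After 8 (thin lens f=42): x=34/247 (≈0.1377) theta=4346/25935 (≈0.1676)
After 9 (propagate distance d=29 (to screen)): x=129604/25935 (≈4.9973) theta=4346/25935 (≈0.1676)
|theta_initial|=0.2000 |theta_final|=4346/25935 (≈0.1676) -> not increased

Answer: no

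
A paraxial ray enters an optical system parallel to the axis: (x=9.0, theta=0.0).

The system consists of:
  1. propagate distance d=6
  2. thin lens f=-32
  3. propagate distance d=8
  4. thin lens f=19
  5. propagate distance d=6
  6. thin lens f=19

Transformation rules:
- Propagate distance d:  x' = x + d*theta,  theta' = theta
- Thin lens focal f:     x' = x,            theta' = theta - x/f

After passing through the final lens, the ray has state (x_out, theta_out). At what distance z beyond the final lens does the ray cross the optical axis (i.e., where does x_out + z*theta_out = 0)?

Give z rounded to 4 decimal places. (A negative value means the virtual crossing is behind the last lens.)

Answer: 11.6612

Derivation:
Initial: x=9.0000 theta=0.0000
After 1 (propagate distance d=6): x=9.0000 theta=0.0000
After 2 (thin lens f=-32): x=9.0000 theta=9/32 (≈0.2813)
After 3 (propagate distance d=8): x=11.2500 theta=9/32 (≈0.2813)
After 4 (thin lens f=19): x=11.2500 theta=-189/608 (≈-0.3109)
After 5 (propagate distance d=6): x=2853/304 (≈9.3849) theta=-189/608 (≈-0.3109)
After 6 (thin lens f=19): x=2853/304 (≈9.3849) theta=-9297/11552 (≈-0.8048)
z_focus = -x_out/theta_out = -(2853/304)/(-9297/11552) = 12046/1033 ≈ 11.6612
Rounded to 4 decimal places: z = 11.6612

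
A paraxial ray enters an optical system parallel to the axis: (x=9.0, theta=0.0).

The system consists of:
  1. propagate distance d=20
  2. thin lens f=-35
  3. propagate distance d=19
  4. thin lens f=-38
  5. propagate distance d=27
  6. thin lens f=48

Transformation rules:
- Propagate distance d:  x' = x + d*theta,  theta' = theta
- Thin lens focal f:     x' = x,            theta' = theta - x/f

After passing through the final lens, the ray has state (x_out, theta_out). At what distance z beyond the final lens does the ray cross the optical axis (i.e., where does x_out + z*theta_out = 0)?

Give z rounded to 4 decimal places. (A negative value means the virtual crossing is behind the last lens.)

Answer: 1814.4000

Derivation:
Initial: x=9.0000 theta=0.0000
After 1 (propagate distance d=20): x=9.0000 theta=0.0000
After 2 (thin lens f=-35): x=9.0000 theta=9/35 (≈0.2571)
After 3 (propagate distance d=19): x=486/35 (≈13.8857) theta=9/35 (≈0.2571)
After 4 (thin lens f=-38): x=486/35 (≈13.8857) theta=414/665 (≈0.6226)
After 5 (propagate distance d=27): x=2916/95 (≈30.6947) theta=414/665 (≈0.6226)
After 6 (thin lens f=48): x=2916/95 (≈30.6947) theta=-9/532 (≈-0.0169)
z_focus = -x_out/theta_out = -(2916/95)/(-9/532) = 1814.4000
Rounded to 4 decimal places: z = 1814.4000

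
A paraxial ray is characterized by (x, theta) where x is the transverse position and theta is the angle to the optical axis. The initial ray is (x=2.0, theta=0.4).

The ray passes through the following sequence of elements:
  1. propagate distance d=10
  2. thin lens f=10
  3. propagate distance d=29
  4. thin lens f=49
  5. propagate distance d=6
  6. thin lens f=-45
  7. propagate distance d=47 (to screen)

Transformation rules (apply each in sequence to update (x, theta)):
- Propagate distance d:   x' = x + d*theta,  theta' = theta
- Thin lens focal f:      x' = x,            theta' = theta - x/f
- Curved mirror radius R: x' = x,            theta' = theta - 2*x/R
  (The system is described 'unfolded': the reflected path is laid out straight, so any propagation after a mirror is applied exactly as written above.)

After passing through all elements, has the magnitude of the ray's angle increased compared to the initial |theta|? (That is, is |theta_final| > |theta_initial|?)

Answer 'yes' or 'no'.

Initial: x=2.0000 theta=0.4000
After 1 (propagate distance d=10): x=6.0000 theta=0.4000
After 2 (thin lens f=10): x=6.0000 theta=-0.2000
After 3 (propagate distance d=29): x=0.2000 theta=-0.2000
After 4 (thin lens f=49): x=0.2000 theta=-10/49 (≈-0.2041)
After 5 (propagate distance d=6): x=-251/245 (≈-1.0245) theta=-10/49 (≈-0.2041)
After 6 (thin lens f=-45): x=-251/245 (≈-1.0245) theta=-2501/11025 (≈-0.2268)
After 7 (propagate distance d=47 (to screen)): x=-18406/1575 (≈-11.6863) theta=-2501/11025 (≈-0.2268)
|theta_initial|=0.4000 |theta_final|=2501/11025 (≈0.2268) -> not increased

Answer: no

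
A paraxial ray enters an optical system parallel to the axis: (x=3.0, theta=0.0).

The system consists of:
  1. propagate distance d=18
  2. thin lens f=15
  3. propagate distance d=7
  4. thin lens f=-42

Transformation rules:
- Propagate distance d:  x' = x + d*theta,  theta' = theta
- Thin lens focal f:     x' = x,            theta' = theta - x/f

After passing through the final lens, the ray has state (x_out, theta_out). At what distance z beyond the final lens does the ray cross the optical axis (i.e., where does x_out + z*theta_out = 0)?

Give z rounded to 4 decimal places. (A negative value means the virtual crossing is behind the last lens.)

Initial: x=3.0000 theta=0.0000
After 1 (propagate distance d=18): x=3.0000 theta=0.0000
After 2 (thin lens f=15): x=3.0000 theta=-0.2000
After 3 (propagate distance d=7): x=1.6000 theta=-0.2000
After 4 (thin lens f=-42): x=1.6000 theta=-17/105 (≈-0.1619)
z_focus = -x_out/theta_out = -(1.6000)/(-17/105) = 168/17 ≈ 9.8824
Rounded to 4 decimal places: z = 9.8824

Answer: 9.8824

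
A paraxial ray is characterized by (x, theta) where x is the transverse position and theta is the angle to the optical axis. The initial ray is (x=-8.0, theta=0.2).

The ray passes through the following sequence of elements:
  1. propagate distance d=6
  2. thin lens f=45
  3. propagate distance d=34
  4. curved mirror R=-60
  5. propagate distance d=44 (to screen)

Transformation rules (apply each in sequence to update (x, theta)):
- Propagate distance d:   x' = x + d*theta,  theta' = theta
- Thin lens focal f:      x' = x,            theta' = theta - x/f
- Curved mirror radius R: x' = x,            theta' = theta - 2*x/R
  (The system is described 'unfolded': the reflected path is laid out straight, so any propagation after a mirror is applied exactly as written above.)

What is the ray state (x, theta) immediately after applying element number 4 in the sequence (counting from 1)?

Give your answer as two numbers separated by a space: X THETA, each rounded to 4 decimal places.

Answer: 5.1378 0.5224

Derivation:
Initial: x=-8.0000 theta=0.2000
After 1 (propagate distance d=6): x=-6.8000 theta=0.2000
After 2 (thin lens f=45): x=-6.8000 theta=79/225 (≈0.3511)
After 3 (propagate distance d=34): x=1156/225 (≈5.1378) theta=79/225 (≈0.3511)
After 4 (curved mirror R=-60): x=1156/225 (≈5.1378) theta=1763/3375 (≈0.5224)
Rounded to 4 decimal places: x = 5.1378, theta = 0.5224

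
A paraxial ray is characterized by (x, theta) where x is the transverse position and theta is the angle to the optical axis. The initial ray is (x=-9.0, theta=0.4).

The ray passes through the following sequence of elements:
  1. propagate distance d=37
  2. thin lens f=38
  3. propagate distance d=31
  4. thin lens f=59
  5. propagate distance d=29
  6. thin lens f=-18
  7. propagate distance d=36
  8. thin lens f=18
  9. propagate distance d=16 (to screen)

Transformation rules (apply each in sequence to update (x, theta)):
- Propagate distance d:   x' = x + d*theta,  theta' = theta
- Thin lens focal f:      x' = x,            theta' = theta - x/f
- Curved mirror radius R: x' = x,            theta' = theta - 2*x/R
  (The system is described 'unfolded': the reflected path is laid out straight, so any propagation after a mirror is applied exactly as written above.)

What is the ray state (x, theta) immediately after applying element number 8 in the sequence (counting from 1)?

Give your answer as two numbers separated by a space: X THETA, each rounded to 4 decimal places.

Initial: x=-9.0000 theta=0.4000
After 1 (propagate distance d=37): x=5.8000 theta=0.4000
After 2 (thin lens f=38): x=5.8000 theta=47/190 (≈0.2474)
After 3 (propagate distance d=31): x=2559/190 (≈13.4684) theta=47/190 (≈0.2474)
After 4 (thin lens f=59): x=2559/190 (≈13.4684) theta=107/5605 (≈0.0191)
After 5 (propagate distance d=29): x=8273/590 (≈14.0220) theta=107/5605 (≈0.0191)
After 6 (thin lens f=-18): x=8273/590 (≈14.0220) theta=161039/201780 (≈0.7981)
After 7 (propagate distance d=36): x=95853/2242 (≈42.7533) theta=161039/201780 (≈0.7981)
After 8 (thin lens f=18): x=95853/2242 (≈42.7533) theta=-159113/100890 (≈-1.5771)
Rounded to 4 decimal places: x = 42.7533, theta = -1.5771

Answer: 42.7533 -1.5771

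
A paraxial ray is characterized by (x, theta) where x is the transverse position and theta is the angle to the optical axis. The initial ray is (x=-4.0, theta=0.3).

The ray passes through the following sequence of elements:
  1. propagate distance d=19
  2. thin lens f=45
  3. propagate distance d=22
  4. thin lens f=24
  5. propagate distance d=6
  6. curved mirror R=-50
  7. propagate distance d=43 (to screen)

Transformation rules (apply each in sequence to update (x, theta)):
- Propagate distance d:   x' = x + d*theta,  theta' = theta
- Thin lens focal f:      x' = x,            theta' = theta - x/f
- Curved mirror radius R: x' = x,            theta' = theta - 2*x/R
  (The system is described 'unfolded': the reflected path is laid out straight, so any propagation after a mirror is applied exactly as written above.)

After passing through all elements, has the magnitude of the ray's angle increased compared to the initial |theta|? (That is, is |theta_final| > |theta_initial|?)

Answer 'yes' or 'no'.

Initial: x=-4.0000 theta=0.3000
After 1 (propagate distance d=19): x=1.7000 theta=0.3000
After 2 (thin lens f=45): x=1.7000 theta=59/225 (≈0.2622)
After 3 (propagate distance d=22): x=3361/450 (≈7.4689) theta=59/225 (≈0.2622)
After 4 (thin lens f=24): x=3361/450 (≈7.4689) theta=-529/10800 (≈-0.0490)
After 5 (propagate distance d=6): x=7.1750 theta=-529/10800 (≈-0.0490)
After 6 (curved mirror R=-50): x=7.1750 theta=12853/54000 (≈0.2380)
After 7 (propagate distance d=43 (to screen)): x=940129/54000 (≈17.4098) theta=12853/54000 (≈0.2380)
|theta_initial|=0.3000 |theta_final|=12853/54000 (≈0.2380) -> not increased

Answer: no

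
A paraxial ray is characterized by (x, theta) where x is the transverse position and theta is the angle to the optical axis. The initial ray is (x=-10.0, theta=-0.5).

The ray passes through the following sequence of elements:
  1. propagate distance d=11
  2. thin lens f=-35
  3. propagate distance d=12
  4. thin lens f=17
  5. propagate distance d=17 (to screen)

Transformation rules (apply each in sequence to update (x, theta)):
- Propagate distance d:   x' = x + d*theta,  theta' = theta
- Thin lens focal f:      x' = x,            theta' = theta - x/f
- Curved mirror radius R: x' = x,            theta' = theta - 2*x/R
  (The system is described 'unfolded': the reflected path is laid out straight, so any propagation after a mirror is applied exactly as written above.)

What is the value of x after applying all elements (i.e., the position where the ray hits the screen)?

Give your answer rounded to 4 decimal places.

Initial: x=-10.0000 theta=-0.5000
After 1 (propagate distance d=11): x=-15.5000 theta=-0.5000
After 2 (thin lens f=-35): x=-15.5000 theta=-33/35 (≈-0.9429)
After 3 (propagate distance d=12): x=-1877/70 (≈-26.8143) theta=-33/35 (≈-0.9429)
After 4 (thin lens f=17): x=-1877/70 (≈-26.8143) theta=151/238 (≈0.6345)
After 5 (propagate distance d=17 (to screen)): x=-561/35 (≈-16.0286) theta=151/238 (≈0.6345)
Rounded to 4 decimal places: x = -16.0286

Answer: -16.0286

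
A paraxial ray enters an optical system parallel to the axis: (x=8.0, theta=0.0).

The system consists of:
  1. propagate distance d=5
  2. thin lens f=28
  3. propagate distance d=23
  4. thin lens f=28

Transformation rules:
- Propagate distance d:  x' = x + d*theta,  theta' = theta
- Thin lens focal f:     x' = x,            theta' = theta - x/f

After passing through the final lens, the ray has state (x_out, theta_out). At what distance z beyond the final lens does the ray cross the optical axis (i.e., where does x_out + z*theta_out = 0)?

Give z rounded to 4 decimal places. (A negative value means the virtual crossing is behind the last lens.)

Initial: x=8.0000 theta=0.0000
After 1 (propagate distance d=5): x=8.0000 theta=0.0000
After 2 (thin lens f=28): x=8.0000 theta=-2/7 (≈-0.2857)
After 3 (propagate distance d=23): x=10/7 (≈1.4286) theta=-2/7 (≈-0.2857)
After 4 (thin lens f=28): x=10/7 (≈1.4286) theta=-33/98 (≈-0.3367)
z_focus = -x_out/theta_out = -(10/7)/(-33/98) = 140/33 ≈ 4.2424
Rounded to 4 decimal places: z = 4.2424

Answer: 4.2424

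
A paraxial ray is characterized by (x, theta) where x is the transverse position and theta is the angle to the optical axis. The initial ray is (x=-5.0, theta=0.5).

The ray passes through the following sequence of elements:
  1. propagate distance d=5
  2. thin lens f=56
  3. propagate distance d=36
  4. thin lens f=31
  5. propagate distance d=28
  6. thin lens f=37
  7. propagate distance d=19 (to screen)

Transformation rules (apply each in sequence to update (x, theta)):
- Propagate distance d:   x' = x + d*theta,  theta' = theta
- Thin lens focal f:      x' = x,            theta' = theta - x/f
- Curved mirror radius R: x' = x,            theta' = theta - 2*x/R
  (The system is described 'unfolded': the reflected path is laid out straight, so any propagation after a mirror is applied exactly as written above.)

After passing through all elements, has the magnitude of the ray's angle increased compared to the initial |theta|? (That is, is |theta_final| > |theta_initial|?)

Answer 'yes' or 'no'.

Answer: no

Derivation:
Initial: x=-5.0000 theta=0.5000
After 1 (propagate distance d=5): x=-2.5000 theta=0.5000
After 2 (thin lens f=56): x=-2.5000 theta=61/112 (≈0.5446)
After 3 (propagate distance d=36): x=479/28 (≈17.1071) theta=61/112 (≈0.5446)
After 4 (thin lens f=31): x=479/28 (≈17.1071) theta=-25/3472 (≈-0.0072)
After 5 (propagate distance d=28): x=7337/434 (≈16.9055) theta=-25/3472 (≈-0.0072)
After 6 (thin lens f=37): x=7337/434 (≈16.9055) theta=-59621/128464 (≈-0.4641)
After 7 (propagate distance d=19 (to screen)): x=1038953/128464 (≈8.0875) theta=-59621/128464 (≈-0.4641)
|theta_initial|=0.5000 |theta_final|=59621/128464 (≈0.4641) -> not increased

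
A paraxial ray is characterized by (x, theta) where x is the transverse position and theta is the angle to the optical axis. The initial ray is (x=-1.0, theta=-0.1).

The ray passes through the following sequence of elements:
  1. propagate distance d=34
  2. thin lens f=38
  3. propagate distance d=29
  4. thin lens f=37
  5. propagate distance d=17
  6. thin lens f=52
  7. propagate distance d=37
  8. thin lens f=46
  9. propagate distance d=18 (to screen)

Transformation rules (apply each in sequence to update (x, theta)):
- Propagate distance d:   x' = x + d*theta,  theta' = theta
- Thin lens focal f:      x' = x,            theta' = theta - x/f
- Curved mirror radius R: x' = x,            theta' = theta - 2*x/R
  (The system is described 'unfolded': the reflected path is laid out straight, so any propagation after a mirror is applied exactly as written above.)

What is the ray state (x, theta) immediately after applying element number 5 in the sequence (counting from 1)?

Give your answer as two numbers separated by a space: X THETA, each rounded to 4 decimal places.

Answer: -1.8624 0.1223

Derivation:
Initial: x=-1.0000 theta=-0.1000
After 1 (propagate distance d=34): x=-4.4000 theta=-0.1000
After 2 (thin lens f=38): x=-4.4000 theta=3/190 (≈0.0158)
After 3 (propagate distance d=29): x=-749/190 (≈-3.9421) theta=3/190 (≈0.0158)
After 4 (thin lens f=37): x=-749/190 (≈-3.9421) theta=86/703 (≈0.1223)
After 5 (propagate distance d=17): x=-13093/7030 (≈-1.8624) theta=86/703 (≈0.1223)
Rounded to 4 decimal places: x = -1.8624, theta = 0.1223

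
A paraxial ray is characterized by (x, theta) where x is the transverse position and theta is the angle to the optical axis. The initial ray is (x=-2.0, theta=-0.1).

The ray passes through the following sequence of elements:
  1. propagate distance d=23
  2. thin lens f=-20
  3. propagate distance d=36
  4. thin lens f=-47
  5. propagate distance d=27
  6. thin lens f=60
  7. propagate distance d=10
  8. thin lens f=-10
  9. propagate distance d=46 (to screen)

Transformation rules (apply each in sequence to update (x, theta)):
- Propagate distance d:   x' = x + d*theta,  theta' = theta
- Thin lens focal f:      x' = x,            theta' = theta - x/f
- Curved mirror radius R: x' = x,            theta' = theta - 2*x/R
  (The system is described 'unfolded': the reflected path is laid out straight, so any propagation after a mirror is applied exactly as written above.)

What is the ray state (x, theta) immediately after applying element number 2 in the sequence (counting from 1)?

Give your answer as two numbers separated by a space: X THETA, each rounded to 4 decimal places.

Answer: -4.3000 -0.3150

Derivation:
Initial: x=-2.0000 theta=-0.1000
After 1 (propagate distance d=23): x=-4.3000 theta=-0.1000
After 2 (thin lens f=-20): x=-4.3000 theta=-0.3150
Rounded to 4 decimal places: x = -4.3000, theta = -0.3150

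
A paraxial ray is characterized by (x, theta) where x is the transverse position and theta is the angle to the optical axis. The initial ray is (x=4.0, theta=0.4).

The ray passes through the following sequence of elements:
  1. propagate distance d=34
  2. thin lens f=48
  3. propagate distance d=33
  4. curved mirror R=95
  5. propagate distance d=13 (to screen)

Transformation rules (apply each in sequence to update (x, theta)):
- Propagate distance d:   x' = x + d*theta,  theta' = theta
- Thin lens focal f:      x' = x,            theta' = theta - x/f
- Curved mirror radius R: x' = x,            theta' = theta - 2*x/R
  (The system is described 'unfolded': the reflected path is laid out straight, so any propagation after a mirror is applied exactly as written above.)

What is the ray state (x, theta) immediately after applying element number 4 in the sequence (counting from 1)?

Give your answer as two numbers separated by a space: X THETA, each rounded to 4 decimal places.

Answer: 18.7000 -0.3604

Derivation:
Initial: x=4.0000 theta=0.4000
After 1 (propagate distance d=34): x=17.6000 theta=0.4000
After 2 (thin lens f=48): x=17.6000 theta=1/30 (≈0.0333)
After 3 (propagate distance d=33): x=18.7000 theta=1/30 (≈0.0333)
After 4 (curved mirror R=95): x=18.7000 theta=-1027/2850 (≈-0.3604)
Rounded to 4 decimal places: x = 18.7000, theta = -0.3604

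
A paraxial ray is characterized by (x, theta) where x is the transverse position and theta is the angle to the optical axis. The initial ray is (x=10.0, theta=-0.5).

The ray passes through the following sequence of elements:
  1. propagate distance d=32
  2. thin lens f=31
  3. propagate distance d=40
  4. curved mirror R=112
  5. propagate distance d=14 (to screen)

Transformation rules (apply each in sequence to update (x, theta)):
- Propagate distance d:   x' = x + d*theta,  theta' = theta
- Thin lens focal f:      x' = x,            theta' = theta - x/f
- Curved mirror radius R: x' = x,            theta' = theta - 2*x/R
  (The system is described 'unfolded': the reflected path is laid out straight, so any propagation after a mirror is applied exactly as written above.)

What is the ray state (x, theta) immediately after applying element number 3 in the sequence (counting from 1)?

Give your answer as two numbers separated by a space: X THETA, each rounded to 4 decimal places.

Initial: x=10.0000 theta=-0.5000
After 1 (propagate distance d=32): x=-6.0000 theta=-0.5000
After 2 (thin lens f=31): x=-6.0000 theta=-19/62 (≈-0.3065)
After 3 (propagate distance d=40): x=-566/31 (≈-18.2581) theta=-19/62 (≈-0.3065)
Rounded to 4 decimal places: x = -18.2581, theta = -0.3065

Answer: -18.2581 -0.3065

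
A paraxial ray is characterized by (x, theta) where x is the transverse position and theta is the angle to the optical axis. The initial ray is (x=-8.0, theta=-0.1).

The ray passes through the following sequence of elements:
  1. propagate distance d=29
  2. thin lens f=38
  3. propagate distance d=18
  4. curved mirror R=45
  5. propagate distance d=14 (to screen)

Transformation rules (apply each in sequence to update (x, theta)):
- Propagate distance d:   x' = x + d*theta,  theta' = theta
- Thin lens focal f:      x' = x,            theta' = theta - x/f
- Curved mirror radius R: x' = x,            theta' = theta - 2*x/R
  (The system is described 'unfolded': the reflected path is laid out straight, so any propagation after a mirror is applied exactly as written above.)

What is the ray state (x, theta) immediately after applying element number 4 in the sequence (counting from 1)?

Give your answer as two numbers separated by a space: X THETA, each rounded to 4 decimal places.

Answer: -7.5368 0.5218

Derivation:
Initial: x=-8.0000 theta=-0.1000
After 1 (propagate distance d=29): x=-10.9000 theta=-0.1000
After 2 (thin lens f=38): x=-10.9000 theta=71/380 (≈0.1868)
After 3 (propagate distance d=18): x=-716/95 (≈-7.5368) theta=71/380 (≈0.1868)
After 4 (curved mirror R=45): x=-716/95 (≈-7.5368) theta=8923/17100 (≈0.5218)
Rounded to 4 decimal places: x = -7.5368, theta = 0.5218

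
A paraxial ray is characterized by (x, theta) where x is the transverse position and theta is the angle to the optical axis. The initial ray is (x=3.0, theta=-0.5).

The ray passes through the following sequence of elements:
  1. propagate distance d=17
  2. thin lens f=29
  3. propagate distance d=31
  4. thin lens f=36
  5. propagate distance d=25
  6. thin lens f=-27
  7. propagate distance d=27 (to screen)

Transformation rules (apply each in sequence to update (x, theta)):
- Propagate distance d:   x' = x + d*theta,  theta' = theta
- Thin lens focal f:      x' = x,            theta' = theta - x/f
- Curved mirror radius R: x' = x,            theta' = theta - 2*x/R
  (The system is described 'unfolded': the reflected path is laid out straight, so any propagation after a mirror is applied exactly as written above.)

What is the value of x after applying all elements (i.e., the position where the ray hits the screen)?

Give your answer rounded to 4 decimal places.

Initial: x=3.0000 theta=-0.5000
After 1 (propagate distance d=17): x=-5.5000 theta=-0.5000
After 2 (thin lens f=29): x=-5.5000 theta=-9/29 (≈-0.3103)
After 3 (propagate distance d=31): x=-877/58 (≈-15.1207) theta=-9/29 (≈-0.3103)
After 4 (thin lens f=36): x=-877/58 (≈-15.1207) theta=229/2088 (≈0.1097)
After 5 (propagate distance d=25): x=-25847/2088 (≈-12.3788) theta=229/2088 (≈0.1097)
After 6 (thin lens f=-27): x=-25847/2088 (≈-12.3788) theta=-2458/7047 (≈-0.3488)
After 7 (propagate distance d=27 (to screen)): x=-45511/2088 (≈-21.7965) theta=-2458/7047 (≈-0.3488)
Rounded to 4 decimal places: x = -21.7965

Answer: -21.7965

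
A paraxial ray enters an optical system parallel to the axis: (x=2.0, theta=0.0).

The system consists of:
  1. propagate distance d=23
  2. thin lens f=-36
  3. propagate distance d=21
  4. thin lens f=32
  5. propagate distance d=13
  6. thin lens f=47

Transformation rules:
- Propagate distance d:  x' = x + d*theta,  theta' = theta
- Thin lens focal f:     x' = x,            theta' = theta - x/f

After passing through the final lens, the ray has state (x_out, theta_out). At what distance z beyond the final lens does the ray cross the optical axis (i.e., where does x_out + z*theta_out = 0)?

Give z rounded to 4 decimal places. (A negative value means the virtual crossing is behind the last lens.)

Answer: 26.3474

Derivation:
Initial: x=2.0000 theta=0.0000
After 1 (propagate distance d=23): x=2.0000 theta=0.0000
After 2 (thin lens f=-36): x=2.0000 theta=1/18 (≈0.0556)
After 3 (propagate distance d=21): x=19/6 (≈3.1667) theta=1/18 (≈0.0556)
After 4 (thin lens f=32): x=19/6 (≈3.1667) theta=-25/576 (≈-0.0434)
After 5 (propagate distance d=13): x=1499/576 (≈2.6024) theta=-25/576 (≈-0.0434)
After 6 (thin lens f=47): x=1499/576 (≈2.6024) theta=-1337/13536 (≈-0.0988)
z_focus = -x_out/theta_out = -(1499/576)/(-1337/13536) = 70453/2674 ≈ 26.3474
Rounded to 4 decimal places: z = 26.3474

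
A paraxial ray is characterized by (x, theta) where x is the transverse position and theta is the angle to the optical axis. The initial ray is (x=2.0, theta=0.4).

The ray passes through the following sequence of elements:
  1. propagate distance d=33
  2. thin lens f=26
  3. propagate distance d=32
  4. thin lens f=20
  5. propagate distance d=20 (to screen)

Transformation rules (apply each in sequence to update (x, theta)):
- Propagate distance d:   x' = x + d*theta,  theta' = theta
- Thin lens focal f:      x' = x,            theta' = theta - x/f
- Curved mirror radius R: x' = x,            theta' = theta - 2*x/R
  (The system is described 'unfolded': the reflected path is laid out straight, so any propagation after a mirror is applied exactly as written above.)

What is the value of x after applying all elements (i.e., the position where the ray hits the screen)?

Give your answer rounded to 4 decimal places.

Initial: x=2.0000 theta=0.4000
After 1 (propagate distance d=33): x=15.2000 theta=0.4000
After 2 (thin lens f=26): x=15.2000 theta=-12/65 (≈-0.1846)
After 3 (propagate distance d=32): x=604/65 (≈9.2923) theta=-12/65 (≈-0.1846)
After 4 (thin lens f=20): x=604/65 (≈9.2923) theta=-211/325 (≈-0.6492)
After 5 (propagate distance d=20 (to screen)): x=-48/13 (≈-3.6923) theta=-211/325 (≈-0.6492)
Rounded to 4 decimal places: x = -3.6923

Answer: -3.6923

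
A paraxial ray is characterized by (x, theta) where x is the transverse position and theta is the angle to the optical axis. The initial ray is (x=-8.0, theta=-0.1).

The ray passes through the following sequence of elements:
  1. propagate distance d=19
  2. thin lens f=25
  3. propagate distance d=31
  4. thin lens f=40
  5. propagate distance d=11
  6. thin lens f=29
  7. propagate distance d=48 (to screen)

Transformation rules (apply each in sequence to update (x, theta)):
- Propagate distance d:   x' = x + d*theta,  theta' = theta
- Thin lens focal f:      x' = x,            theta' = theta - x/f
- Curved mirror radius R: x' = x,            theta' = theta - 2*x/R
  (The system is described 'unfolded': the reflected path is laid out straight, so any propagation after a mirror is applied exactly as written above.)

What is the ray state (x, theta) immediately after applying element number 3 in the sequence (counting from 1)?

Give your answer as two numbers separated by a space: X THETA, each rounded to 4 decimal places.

Answer: -0.7240 0.2960

Derivation:
Initial: x=-8.0000 theta=-0.1000
After 1 (propagate distance d=19): x=-9.9000 theta=-0.1000
After 2 (thin lens f=25): x=-9.9000 theta=0.2960
After 3 (propagate distance d=31): x=-0.7240 theta=0.2960
Rounded to 4 decimal places: x = -0.7240, theta = 0.2960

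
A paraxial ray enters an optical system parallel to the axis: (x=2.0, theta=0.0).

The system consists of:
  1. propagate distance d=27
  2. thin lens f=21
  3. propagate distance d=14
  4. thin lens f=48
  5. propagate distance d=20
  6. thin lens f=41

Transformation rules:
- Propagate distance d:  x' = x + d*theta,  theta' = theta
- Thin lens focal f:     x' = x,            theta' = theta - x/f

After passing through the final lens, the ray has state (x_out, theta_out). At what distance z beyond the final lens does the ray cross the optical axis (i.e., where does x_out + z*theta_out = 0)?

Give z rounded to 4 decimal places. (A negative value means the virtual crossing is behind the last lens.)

Initial: x=2.0000 theta=0.0000
After 1 (propagate distance d=27): x=2.0000 theta=0.0000
After 2 (thin lens f=21): x=2.0000 theta=-2/21 (≈-0.0952)
After 3 (propagate distance d=14): x=2/3 (≈0.6667) theta=-2/21 (≈-0.0952)
After 4 (thin lens f=48): x=2/3 (≈0.6667) theta=-55/504 (≈-0.1091)
After 5 (propagate distance d=20): x=-191/126 (≈-1.5159) theta=-55/504 (≈-0.1091)
After 6 (thin lens f=41): x=-191/126 (≈-1.5159) theta=-71/984 (≈-0.0722)
z_focus = -x_out/theta_out = -(-191/126)/(-71/984) = -31324/1491 ≈ -21.0087
Rounded to 4 decimal places: z = -21.0087

Answer: -21.0087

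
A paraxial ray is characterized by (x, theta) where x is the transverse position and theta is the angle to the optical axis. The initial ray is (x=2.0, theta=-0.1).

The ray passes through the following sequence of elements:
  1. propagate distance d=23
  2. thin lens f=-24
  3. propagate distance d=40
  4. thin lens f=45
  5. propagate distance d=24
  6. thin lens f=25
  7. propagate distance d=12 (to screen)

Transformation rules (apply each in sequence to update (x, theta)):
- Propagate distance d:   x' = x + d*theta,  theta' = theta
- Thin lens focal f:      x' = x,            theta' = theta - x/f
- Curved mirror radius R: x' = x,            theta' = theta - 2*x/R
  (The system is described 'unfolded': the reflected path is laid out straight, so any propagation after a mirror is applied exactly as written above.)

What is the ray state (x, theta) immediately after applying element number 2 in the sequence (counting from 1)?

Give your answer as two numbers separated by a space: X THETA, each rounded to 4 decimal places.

Initial: x=2.0000 theta=-0.1000
After 1 (propagate distance d=23): x=-0.3000 theta=-0.1000
After 2 (thin lens f=-24): x=-0.3000 theta=-0.1125
Rounded to 4 decimal places: x = -0.3000, theta = -0.1125

Answer: -0.3000 -0.1125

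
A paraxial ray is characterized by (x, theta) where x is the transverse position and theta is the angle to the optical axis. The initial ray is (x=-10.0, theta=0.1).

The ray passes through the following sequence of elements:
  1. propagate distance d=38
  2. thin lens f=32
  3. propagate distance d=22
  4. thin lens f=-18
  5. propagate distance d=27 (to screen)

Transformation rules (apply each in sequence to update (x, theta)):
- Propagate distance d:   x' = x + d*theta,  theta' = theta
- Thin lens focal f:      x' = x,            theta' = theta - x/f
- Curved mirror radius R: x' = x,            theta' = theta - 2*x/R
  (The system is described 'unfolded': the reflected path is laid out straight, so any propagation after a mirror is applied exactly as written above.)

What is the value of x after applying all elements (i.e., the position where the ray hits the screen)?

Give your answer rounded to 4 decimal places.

Initial: x=-10.0000 theta=0.1000
After 1 (propagate distance d=38): x=-6.2000 theta=0.1000
After 2 (thin lens f=32): x=-6.2000 theta=47/160 (≈0.2938)
After 3 (propagate distance d=22): x=0.2625 theta=47/160 (≈0.2938)
After 4 (thin lens f=-18): x=0.2625 theta=37/120 (≈0.3083)
After 5 (propagate distance d=27 (to screen)): x=8.5875 theta=37/120 (≈0.3083)
Rounded to 4 decimal places: x = 8.5875

Answer: 8.5875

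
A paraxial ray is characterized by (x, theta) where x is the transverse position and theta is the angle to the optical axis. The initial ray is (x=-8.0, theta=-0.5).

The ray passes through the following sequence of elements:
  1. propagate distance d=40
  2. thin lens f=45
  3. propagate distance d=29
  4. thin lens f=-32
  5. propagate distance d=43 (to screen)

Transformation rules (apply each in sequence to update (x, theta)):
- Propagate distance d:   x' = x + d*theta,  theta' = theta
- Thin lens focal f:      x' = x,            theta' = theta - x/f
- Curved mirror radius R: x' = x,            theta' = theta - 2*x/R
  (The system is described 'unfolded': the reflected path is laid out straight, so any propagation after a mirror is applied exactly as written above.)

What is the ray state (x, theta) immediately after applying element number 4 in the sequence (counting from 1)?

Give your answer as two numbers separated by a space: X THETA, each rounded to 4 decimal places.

Answer: -24.4556 -0.6420

Derivation:
Initial: x=-8.0000 theta=-0.5000
After 1 (propagate distance d=40): x=-28.0000 theta=-0.5000
After 2 (thin lens f=45): x=-28.0000 theta=11/90 (≈0.1222)
After 3 (propagate distance d=29): x=-2201/90 (≈-24.4556) theta=11/90 (≈0.1222)
After 4 (thin lens f=-32): x=-2201/90 (≈-24.4556) theta=-1849/2880 (≈-0.6420)
Rounded to 4 decimal places: x = -24.4556, theta = -0.6420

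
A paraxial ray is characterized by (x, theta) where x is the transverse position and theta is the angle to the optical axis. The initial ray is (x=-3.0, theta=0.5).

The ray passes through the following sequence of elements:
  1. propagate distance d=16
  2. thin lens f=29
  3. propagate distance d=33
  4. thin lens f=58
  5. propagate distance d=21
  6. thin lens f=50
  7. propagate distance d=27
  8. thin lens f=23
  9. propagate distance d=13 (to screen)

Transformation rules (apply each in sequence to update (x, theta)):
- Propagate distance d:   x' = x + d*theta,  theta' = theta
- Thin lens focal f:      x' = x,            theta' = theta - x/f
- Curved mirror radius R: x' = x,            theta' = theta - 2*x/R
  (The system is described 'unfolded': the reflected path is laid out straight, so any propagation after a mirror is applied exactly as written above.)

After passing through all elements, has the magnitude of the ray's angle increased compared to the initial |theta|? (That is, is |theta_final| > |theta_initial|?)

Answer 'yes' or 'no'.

Initial: x=-3.0000 theta=0.5000
After 1 (propagate distance d=16): x=5.0000 theta=0.5000
After 2 (thin lens f=29): x=5.0000 theta=19/58 (≈0.3276)
After 3 (propagate distance d=33): x=917/58 (≈15.8103) theta=19/58 (≈0.3276)
After 4 (thin lens f=58): x=917/58 (≈15.8103) theta=185/3364 (≈0.0550)
After 5 (propagate distance d=21): x=57071/3364 (≈16.9652) theta=185/3364 (≈0.0550)
After 6 (thin lens f=50): x=57071/3364 (≈16.9652) theta=-1649/5800 (≈-0.2843)
After 7 (propagate distance d=27): x=1562383/168200 (≈9.2888) theta=-1649/5800 (≈-0.2843)
After 8 (thin lens f=23): x=1562383/168200 (≈9.2888) theta=-1331133/1934300 (≈-0.6882)
After 9 (propagate distance d=13 (to screen)): x=1325351/3868600 (≈0.3426) theta=-1331133/1934300 (≈-0.6882)
|theta_initial|=0.5000 |theta_final|=1331133/1934300 (≈0.6882) -> increased

Answer: yes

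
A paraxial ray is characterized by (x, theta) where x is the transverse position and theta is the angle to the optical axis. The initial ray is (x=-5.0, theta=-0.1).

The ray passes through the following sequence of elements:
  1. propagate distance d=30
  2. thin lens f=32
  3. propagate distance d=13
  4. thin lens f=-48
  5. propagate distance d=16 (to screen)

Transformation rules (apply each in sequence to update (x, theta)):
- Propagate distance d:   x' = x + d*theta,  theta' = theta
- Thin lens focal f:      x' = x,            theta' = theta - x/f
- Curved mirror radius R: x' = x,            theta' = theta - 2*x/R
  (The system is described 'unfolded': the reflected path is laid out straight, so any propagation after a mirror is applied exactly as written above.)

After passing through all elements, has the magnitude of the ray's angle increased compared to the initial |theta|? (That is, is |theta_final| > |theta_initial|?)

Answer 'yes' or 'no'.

Answer: no

Derivation:
Initial: x=-5.0000 theta=-0.1000
After 1 (propagate distance d=30): x=-8.0000 theta=-0.1000
After 2 (thin lens f=32): x=-8.0000 theta=0.1500
After 3 (propagate distance d=13): x=-6.0500 theta=0.1500
After 4 (thin lens f=-48): x=-6.0500 theta=23/960 (≈0.0240)
After 5 (propagate distance d=16 (to screen)): x=-17/3 (≈-5.6667) theta=23/960 (≈0.0240)
|theta_initial|=0.1000 |theta_final|=23/960 (≈0.0240) -> not increased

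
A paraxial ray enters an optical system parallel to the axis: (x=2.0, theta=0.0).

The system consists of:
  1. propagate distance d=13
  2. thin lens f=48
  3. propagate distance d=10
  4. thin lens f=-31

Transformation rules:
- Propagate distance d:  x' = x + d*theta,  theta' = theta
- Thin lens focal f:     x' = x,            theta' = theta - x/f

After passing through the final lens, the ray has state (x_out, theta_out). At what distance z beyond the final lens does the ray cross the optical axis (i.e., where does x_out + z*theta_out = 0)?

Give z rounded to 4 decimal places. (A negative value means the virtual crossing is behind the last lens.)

Initial: x=2.0000 theta=0.0000
After 1 (propagate distance d=13): x=2.0000 theta=0.0000
After 2 (thin lens f=48): x=2.0000 theta=-1/24 (≈-0.0417)
After 3 (propagate distance d=10): x=19/12 (≈1.5833) theta=-1/24 (≈-0.0417)
After 4 (thin lens f=-31): x=19/12 (≈1.5833) theta=7/744 (≈0.0094)
z_focus = -x_out/theta_out = -(19/12)/(7/744) = -1178/7 ≈ -168.2857
Rounded to 4 decimal places: z = -168.2857

Answer: -168.2857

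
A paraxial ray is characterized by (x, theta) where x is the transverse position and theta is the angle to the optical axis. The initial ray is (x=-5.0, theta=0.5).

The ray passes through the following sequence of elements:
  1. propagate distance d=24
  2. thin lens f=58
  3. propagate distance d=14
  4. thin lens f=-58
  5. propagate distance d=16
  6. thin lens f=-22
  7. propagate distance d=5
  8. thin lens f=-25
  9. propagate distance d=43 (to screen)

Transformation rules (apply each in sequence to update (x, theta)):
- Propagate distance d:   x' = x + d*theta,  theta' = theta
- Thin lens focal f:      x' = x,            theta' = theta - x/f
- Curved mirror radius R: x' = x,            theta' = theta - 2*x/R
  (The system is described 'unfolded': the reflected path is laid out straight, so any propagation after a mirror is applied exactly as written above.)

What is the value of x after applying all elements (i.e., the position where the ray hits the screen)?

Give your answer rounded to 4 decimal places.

Answer: 148.7327

Derivation:
Initial: x=-5.0000 theta=0.5000
After 1 (propagate distance d=24): x=7.0000 theta=0.5000
After 2 (thin lens f=58): x=7.0000 theta=11/29 (≈0.3793)
After 3 (propagate distance d=14): x=357/29 (≈12.3103) theta=11/29 (≈0.3793)
After 4 (thin lens f=-58): x=357/29 (≈12.3103) theta=995/1682 (≈0.5916)
After 5 (propagate distance d=16): x=18313/841 (≈21.7753) theta=995/1682 (≈0.5916)
After 6 (thin lens f=-22): x=18313/841 (≈21.7753) theta=14629/9251 (≈1.5813)
After 7 (propagate distance d=5): x=274588/9251 (≈29.6820) theta=14629/9251 (≈1.5813)
After 8 (thin lens f=-25): x=274588/9251 (≈29.6820) theta=640313/231275 (≈2.7686)
After 9 (propagate distance d=43 (to screen)): x=34398159/231275 (≈148.7327) theta=640313/231275 (≈2.7686)
Rounded to 4 decimal places: x = 148.7327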